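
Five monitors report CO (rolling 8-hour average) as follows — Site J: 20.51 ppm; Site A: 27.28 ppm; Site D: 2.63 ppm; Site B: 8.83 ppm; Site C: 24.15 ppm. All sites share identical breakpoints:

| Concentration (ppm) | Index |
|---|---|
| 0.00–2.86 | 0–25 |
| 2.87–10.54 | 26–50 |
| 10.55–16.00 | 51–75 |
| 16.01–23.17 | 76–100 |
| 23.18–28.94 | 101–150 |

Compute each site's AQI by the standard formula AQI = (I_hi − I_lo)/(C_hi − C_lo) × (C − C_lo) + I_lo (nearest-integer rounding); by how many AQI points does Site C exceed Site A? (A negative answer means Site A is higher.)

Site J: row 16.01–23.17 (AQI 76–100). (100−76)·(20.51−16.01)/(23.17−16.01) + 76 = 24·4.50/7.16 + 76 ≈ 91.08 → 91.
Site A: row 23.18–28.94 (AQI 101–150). (150−101)·(27.28−23.18)/(28.94−23.18) + 101 = 49·4.10/5.76 + 101 ≈ 135.88 → 136.
Site D: 2.63 lies in 0.00–2.86, so I_lo=0, I_hi=25, C_lo=0.00, C_hi=2.86.
(25−0)/(2.86−0.00) × (2.63−0.00) + 0 = 25/2.86 × 2.63 + 0 ≈ 22.99 → 23.
Site B: 8.83 lies in 2.87–10.54, so I_lo=26, I_hi=50, C_lo=2.87, C_hi=10.54.
(50−26)/(10.54−2.87) × (8.83−2.87) + 26 = 24/7.67 × 5.96 + 26 ≈ 44.65 → 45.
Site C 24.15: bracket 23.18–28.94 → index 101–150; slope 49/5.76, offset 0.97.
AQI = 101 + 49/5.76·0.97 ≈ 109.25 ⇒ 109.
AQIs: Site J=91, Site A=136, Site D=23, Site B=45, Site C=109. Site C (109) − Site A (136) = -27.

-27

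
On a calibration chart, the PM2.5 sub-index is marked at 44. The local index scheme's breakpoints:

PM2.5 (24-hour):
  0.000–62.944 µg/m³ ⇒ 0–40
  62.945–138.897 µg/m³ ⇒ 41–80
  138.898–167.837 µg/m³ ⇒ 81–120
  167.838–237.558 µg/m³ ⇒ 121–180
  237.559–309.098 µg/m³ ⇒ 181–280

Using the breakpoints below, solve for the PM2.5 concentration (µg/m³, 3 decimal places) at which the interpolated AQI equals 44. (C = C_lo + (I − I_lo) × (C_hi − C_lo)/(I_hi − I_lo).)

AQI 44 lies in the 41–80 band, which corresponds to 62.945–138.897 µg/m³.
C = 62.945 + (44−41)×(138.897−62.945)/(80−41) = 62.945 + 3×75.952/39 ≈ 68.78746 µg/m³ → 68.787 µg/m³ to 3 dp.

68.787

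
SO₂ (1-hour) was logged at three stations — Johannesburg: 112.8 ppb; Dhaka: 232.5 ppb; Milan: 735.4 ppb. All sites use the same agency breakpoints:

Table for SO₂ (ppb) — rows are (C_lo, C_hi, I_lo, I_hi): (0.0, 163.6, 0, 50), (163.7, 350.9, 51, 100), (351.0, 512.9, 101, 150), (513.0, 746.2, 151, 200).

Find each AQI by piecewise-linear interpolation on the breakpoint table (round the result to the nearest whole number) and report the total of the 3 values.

Johannesburg 112.8: bracket 0.0–163.6 → index 0–50; slope 50/163.6, offset 112.8.
AQI = 0 + 50/163.6·112.8 ≈ 34.47 ⇒ 34.
Dhaka 232.5: bracket 163.7–350.9 → index 51–100; slope 49/187.2, offset 68.8.
AQI = 51 + 49/187.2·68.8 ≈ 69.01 ⇒ 69.
Milan: row 513.0–746.2 (AQI 151–200). (200−151)·(735.4−513.0)/(746.2−513.0) + 151 = 49·222.4/233.2 + 151 ≈ 197.73 → 198.
AQIs: Johannesburg=34, Dhaka=69, Milan=198. Sum = 34 + 69 + 198 = 301.

301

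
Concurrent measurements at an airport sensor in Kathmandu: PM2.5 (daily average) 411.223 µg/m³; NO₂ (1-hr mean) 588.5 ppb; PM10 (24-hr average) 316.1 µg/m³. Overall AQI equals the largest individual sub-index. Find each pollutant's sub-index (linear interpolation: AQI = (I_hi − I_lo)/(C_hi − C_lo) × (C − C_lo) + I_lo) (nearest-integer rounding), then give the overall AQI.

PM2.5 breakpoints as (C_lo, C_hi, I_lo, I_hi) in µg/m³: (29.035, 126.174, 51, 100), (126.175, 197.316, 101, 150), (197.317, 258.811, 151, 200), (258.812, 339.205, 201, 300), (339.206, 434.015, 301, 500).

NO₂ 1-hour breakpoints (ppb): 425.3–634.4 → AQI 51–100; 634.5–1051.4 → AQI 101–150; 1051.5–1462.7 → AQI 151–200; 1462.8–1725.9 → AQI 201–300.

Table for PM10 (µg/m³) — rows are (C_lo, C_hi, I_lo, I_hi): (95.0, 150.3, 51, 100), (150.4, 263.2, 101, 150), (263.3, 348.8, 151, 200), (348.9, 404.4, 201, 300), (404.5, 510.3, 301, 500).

452

PM2.5: 411.223 ∈ [339.206, 434.015] ↔ index [301, 500].
301 + (411.223−339.206)·(500−301)/(434.015−339.206) = 301 + 72.017·199/94.809 ≈ 452.16, so AQI = 452.
NO₂: row 425.3–634.4 (AQI 51–100). (100−51)·(588.5−425.3)/(634.4−425.3) + 51 = 49·163.2/209.1 + 51 ≈ 89.24 → 89.
PM10: row 263.3–348.8 (AQI 151–200). (200−151)·(316.1−263.3)/(348.8−263.3) + 151 = 49·52.8/85.5 + 151 ≈ 181.26 → 181.
Sub-indices: PM2.5→452, NO₂→89, PM10→181. Overall AQI = max = 452; dominant pollutant is PM2.5.
AQI 452: Hazardous.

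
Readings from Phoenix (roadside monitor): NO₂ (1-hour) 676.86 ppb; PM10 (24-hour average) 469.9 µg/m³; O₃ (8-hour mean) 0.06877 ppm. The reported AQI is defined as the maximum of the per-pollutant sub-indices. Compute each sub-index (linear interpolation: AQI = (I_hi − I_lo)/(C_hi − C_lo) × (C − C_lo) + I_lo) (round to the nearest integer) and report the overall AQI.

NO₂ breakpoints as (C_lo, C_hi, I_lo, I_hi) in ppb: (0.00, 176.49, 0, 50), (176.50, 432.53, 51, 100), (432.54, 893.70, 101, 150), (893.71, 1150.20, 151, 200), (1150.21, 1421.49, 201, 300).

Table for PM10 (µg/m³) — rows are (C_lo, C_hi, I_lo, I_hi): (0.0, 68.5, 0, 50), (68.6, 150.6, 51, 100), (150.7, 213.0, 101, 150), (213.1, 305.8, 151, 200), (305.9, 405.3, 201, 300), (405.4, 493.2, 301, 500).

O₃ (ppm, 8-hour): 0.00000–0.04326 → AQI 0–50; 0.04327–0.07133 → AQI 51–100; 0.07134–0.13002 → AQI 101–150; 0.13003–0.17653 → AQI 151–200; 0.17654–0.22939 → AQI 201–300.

447

NO₂: 676.86 ∈ [432.54, 893.70] ↔ index [101, 150].
101 + (676.86−432.54)·(150−101)/(893.70−432.54) = 101 + 244.32·49/461.16 ≈ 126.96, so AQI = 127.
PM10: row 405.4–493.2 (AQI 301–500). (500−301)·(469.9−405.4)/(493.2−405.4) + 301 = 199·64.5/87.8 + 301 ≈ 447.19 → 447.
O₃ 0.06877: bracket 0.04327–0.07133 → index 51–100; slope 49/0.02806, offset 0.02550.
AQI = 51 + 49/0.02806·0.02550 ≈ 95.53 ⇒ 96.
Sub-indices: NO₂→127, PM10→447, O₃→96. Overall AQI = max = 447; dominant pollutant is PM10.
AQI 447: Hazardous.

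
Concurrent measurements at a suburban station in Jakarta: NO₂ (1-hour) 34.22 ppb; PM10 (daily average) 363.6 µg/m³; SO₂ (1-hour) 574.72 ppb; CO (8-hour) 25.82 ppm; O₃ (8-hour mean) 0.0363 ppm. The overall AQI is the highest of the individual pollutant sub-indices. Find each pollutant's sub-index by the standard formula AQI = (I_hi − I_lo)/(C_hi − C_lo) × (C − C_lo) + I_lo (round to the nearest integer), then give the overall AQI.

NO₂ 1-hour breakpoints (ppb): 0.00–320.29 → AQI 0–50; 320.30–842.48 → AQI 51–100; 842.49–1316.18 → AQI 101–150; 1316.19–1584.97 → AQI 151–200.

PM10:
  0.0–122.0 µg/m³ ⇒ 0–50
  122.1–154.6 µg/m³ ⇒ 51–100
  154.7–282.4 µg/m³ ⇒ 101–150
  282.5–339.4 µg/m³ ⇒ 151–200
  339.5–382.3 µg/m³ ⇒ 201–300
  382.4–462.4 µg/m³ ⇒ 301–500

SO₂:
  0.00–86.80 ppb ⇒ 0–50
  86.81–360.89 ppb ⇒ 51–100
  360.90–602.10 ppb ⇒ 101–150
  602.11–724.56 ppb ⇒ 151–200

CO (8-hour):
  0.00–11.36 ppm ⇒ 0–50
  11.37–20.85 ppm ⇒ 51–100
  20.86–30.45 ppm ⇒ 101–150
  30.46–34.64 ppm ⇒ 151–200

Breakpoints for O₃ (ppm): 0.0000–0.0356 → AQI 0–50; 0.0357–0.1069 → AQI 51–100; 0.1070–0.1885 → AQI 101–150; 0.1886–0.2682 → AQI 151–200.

257

NO₂ 34.22: bracket 0.00–320.29 → index 0–50; slope 50/320.29, offset 34.22.
AQI = 0 + 50/320.29·34.22 ≈ 5.34 ⇒ 5.
PM10 363.6: bracket 339.5–382.3 → index 201–300; slope 99/42.8, offset 24.1.
AQI = 201 + 99/42.8·24.1 ≈ 256.75 ⇒ 257.
SO₂: row 360.90–602.10 (AQI 101–150). (150−101)·(574.72−360.90)/(602.10−360.90) + 101 = 49·213.82/241.20 + 101 ≈ 144.44 → 144.
CO 25.82: bracket 20.86–30.45 → index 101–150; slope 49/9.59, offset 4.96.
AQI = 101 + 49/9.59·4.96 ≈ 126.34 ⇒ 126.
O₃: row 0.0357–0.1069 (AQI 51–100). (100−51)·(0.0363−0.0357)/(0.1069−0.0357) + 51 = 49·0.0006/0.0712 + 51 ≈ 51.41 → 51.
Sub-indices: NO₂→5, PM10→257, SO₂→144, CO→126, O₃→51. Overall AQI = max = 257; dominant pollutant is PM10.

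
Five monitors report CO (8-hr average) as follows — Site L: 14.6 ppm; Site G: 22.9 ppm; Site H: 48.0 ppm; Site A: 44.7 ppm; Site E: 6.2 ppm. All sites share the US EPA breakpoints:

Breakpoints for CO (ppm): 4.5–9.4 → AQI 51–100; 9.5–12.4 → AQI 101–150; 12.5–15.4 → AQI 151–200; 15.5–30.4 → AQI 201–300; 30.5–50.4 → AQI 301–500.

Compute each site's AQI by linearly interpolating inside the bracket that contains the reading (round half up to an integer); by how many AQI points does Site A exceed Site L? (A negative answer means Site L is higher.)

Site L: 14.6 ∈ [12.5, 15.4] ↔ index [151, 200].
151 + (14.6−12.5)·(200−151)/(15.4−12.5) = 151 + 2.1·49/2.9 ≈ 186.48, so AQI = 186.
Site G: 22.9 lies in 15.5–30.4, so I_lo=201, I_hi=300, C_lo=15.5, C_hi=30.4.
(300−201)/(30.4−15.5) × (22.9−15.5) + 201 = 99/14.9 × 7.4 + 201 ≈ 250.17 → 250.
Site H: row 30.5–50.4 (AQI 301–500). (500−301)·(48.0−30.5)/(50.4−30.5) + 301 = 199·17.5/19.9 + 301 ≈ 476.00 → 476.
Site A: 44.7 lies in 30.5–50.4, so I_lo=301, I_hi=500, C_lo=30.5, C_hi=50.4.
(500−301)/(50.4−30.5) × (44.7−30.5) + 301 = 199/19.9 × 14.2 + 301 ≈ 443.00 → 443.
Site E: 6.2 lies in 4.5–9.4, so I_lo=51, I_hi=100, C_lo=4.5, C_hi=9.4.
(100−51)/(9.4−4.5) × (6.2−4.5) + 51 = 49/4.9 × 1.7 + 51 ≈ 68.00 → 68.
AQIs: Site L=186, Site G=250, Site H=476, Site A=443, Site E=68. Site A (443) − Site L (186) = 257.

257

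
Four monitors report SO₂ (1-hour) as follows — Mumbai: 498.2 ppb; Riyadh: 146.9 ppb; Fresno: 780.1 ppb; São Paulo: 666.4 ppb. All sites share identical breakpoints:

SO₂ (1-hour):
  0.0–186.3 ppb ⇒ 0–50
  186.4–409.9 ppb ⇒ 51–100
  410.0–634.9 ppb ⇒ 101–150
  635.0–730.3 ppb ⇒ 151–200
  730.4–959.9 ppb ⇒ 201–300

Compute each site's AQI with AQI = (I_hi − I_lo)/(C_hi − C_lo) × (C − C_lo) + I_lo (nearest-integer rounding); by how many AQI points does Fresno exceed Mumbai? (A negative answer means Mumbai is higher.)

102

Mumbai: 498.2 lies in 410.0–634.9, so I_lo=101, I_hi=150, C_lo=410.0, C_hi=634.9.
(150−101)/(634.9−410.0) × (498.2−410.0) + 101 = 49/224.9 × 88.2 + 101 ≈ 120.22 → 120.
Riyadh 146.9: bracket 0.0–186.3 → index 0–50; slope 50/186.3, offset 146.9.
AQI = 0 + 50/186.3·146.9 ≈ 39.43 ⇒ 39.
Fresno: 780.1 ∈ [730.4, 959.9] ↔ index [201, 300].
201 + (780.1−730.4)·(300−201)/(959.9−730.4) = 201 + 49.7·99/229.5 ≈ 222.44, so AQI = 222.
São Paulo 666.4: bracket 635.0–730.3 → index 151–200; slope 49/95.3, offset 31.4.
AQI = 151 + 49/95.3·31.4 ≈ 167.14 ⇒ 167.
AQIs: Mumbai=120, Riyadh=39, Fresno=222, São Paulo=167. Fresno (222) − Mumbai (120) = 102.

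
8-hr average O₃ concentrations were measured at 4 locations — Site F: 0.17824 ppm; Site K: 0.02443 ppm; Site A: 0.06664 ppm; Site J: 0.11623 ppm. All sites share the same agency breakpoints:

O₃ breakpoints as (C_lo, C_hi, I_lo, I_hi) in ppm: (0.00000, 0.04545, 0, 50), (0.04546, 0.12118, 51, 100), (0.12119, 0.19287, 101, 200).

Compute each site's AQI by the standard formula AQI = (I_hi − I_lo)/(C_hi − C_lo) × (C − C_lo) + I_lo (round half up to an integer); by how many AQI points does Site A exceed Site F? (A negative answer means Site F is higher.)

Site F: row 0.12119–0.19287 (AQI 101–200). (200−101)·(0.17824−0.12119)/(0.19287−0.12119) + 101 = 99·0.05705/0.07168 + 101 ≈ 179.79 → 180.
Site K 0.02443: bracket 0.00000–0.04545 → index 0–50; slope 50/0.04545, offset 0.02443.
AQI = 0 + 50/0.04545·0.02443 ≈ 26.88 ⇒ 27.
Site A: row 0.04546–0.12118 (AQI 51–100). (100−51)·(0.06664−0.04546)/(0.12118−0.04546) + 51 = 49·0.02118/0.07572 + 51 ≈ 64.71 → 65.
Site J: 0.11623 lies in 0.04546–0.12118, so I_lo=51, I_hi=100, C_lo=0.04546, C_hi=0.12118.
(100−51)/(0.12118−0.04546) × (0.11623−0.04546) + 51 = 49/0.07572 × 0.07077 + 51 ≈ 96.80 → 97.
AQIs: Site F=180, Site K=27, Site A=65, Site J=97. Site A (65) − Site F (180) = -115.

-115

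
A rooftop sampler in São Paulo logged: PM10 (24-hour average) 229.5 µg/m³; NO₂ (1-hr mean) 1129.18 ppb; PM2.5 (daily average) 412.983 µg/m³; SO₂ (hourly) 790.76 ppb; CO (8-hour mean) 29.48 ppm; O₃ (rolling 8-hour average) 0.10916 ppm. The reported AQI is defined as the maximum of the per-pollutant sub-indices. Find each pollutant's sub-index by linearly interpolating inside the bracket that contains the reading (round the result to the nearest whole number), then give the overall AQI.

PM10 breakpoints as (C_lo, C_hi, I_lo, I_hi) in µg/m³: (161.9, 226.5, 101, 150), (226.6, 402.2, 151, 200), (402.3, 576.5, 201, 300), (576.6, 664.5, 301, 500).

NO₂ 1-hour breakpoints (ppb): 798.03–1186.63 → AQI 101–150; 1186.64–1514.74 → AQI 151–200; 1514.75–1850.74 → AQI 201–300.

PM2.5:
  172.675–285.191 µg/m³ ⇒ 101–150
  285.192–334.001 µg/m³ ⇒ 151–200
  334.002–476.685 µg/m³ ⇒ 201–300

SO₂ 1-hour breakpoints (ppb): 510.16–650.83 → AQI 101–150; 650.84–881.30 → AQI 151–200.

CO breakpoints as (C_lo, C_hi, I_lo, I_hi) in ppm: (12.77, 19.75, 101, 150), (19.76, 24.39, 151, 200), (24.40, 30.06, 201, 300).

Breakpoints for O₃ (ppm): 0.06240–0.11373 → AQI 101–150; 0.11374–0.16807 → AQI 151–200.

290

PM10 229.5: bracket 226.6–402.2 → index 151–200; slope 49/175.6, offset 2.9.
AQI = 151 + 49/175.6·2.9 ≈ 151.81 ⇒ 152.
NO₂: 1129.18 lies in 798.03–1186.63, so I_lo=101, I_hi=150, C_lo=798.03, C_hi=1186.63.
(150−101)/(1186.63−798.03) × (1129.18−798.03) + 101 = 49/388.60 × 331.15 + 101 ≈ 142.76 → 143.
PM2.5: 412.983 ∈ [334.002, 476.685] ↔ index [201, 300].
201 + (412.983−334.002)·(300−201)/(476.685−334.002) = 201 + 78.981·99/142.683 ≈ 255.80, so AQI = 256.
SO₂: row 650.84–881.30 (AQI 151–200). (200−151)·(790.76−650.84)/(881.30−650.84) + 151 = 49·139.92/230.46 + 151 ≈ 180.75 → 181.
CO: row 24.40–30.06 (AQI 201–300). (300−201)·(29.48−24.40)/(30.06−24.40) + 201 = 99·5.08/5.66 + 201 ≈ 289.86 → 290.
O₃ 0.10916: bracket 0.06240–0.11373 → index 101–150; slope 49/0.05133, offset 0.04676.
AQI = 101 + 49/0.05133·0.04676 ≈ 145.64 ⇒ 146.
Sub-indices: PM10→152, NO₂→143, PM2.5→256, SO₂→181, CO→290, O₃→146. Overall AQI = max = 290; dominant pollutant is CO.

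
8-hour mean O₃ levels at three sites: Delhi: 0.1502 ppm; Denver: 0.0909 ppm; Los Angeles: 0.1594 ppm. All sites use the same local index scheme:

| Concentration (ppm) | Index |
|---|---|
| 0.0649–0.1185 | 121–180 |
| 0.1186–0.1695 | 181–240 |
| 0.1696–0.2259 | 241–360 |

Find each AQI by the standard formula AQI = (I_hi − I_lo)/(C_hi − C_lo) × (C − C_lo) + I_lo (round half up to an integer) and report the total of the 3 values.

Delhi: 0.1502 ∈ [0.1186, 0.1695] ↔ index [181, 240].
181 + (0.1502−0.1186)·(240−181)/(0.1695−0.1186) = 181 + 0.0316·59/0.0509 ≈ 217.63, so AQI = 218.
Denver: 0.0909 lies in 0.0649–0.1185, so I_lo=121, I_hi=180, C_lo=0.0649, C_hi=0.1185.
(180−121)/(0.1185−0.0649) × (0.0909−0.0649) + 121 = 59/0.0536 × 0.0260 + 121 ≈ 149.62 → 150.
Los Angeles: 0.1594 ∈ [0.1186, 0.1695] ↔ index [181, 240].
181 + (0.1594−0.1186)·(240−181)/(0.1695−0.1186) = 181 + 0.0408·59/0.0509 ≈ 228.29, so AQI = 228.
AQIs: Delhi=218, Denver=150, Los Angeles=228. Sum = 218 + 150 + 228 = 596.

596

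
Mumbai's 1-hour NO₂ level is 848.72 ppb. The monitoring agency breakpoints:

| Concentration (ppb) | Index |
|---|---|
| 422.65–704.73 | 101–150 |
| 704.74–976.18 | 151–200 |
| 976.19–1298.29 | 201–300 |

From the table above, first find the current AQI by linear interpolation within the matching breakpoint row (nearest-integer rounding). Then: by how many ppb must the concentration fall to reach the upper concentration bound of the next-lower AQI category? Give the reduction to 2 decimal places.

NO₂: 848.72 lies in 704.74–976.18, so I_lo=151, I_hi=200, C_lo=704.74, C_hi=976.18.
(200−151)/(976.18−704.74) × (848.72−704.74) + 151 = 49/271.44 × 143.98 + 151 ≈ 176.99 → 177.
Current AQI 177 is in the Unhealthy range (151–200). The next-lower category tops out at AQI 150, whose upper concentration bound is 704.73 ppb.
Reduction needed = 848.72 − 704.73 = 143.99 ppb.

143.99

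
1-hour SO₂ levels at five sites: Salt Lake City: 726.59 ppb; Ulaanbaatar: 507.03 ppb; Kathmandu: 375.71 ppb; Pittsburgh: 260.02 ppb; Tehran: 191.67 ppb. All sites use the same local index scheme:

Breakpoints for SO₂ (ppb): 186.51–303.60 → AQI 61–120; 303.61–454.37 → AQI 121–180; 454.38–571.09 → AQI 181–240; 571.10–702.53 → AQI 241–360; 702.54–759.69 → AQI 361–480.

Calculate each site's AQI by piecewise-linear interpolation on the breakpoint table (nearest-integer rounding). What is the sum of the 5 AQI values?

930

Salt Lake City: 726.59 lies in 702.54–759.69, so I_lo=361, I_hi=480, C_lo=702.54, C_hi=759.69.
(480−361)/(759.69−702.54) × (726.59−702.54) + 361 = 119/57.15 × 24.05 + 361 ≈ 411.08 → 411.
Ulaanbaatar 507.03: bracket 454.38–571.09 → index 181–240; slope 59/116.71, offset 52.65.
AQI = 181 + 59/116.71·52.65 ≈ 207.62 ⇒ 208.
Kathmandu 375.71: bracket 303.61–454.37 → index 121–180; slope 59/150.76, offset 72.10.
AQI = 121 + 59/150.76·72.10 ≈ 149.22 ⇒ 149.
Pittsburgh: 260.02 lies in 186.51–303.60, so I_lo=61, I_hi=120, C_lo=186.51, C_hi=303.60.
(120−61)/(303.60−186.51) × (260.02−186.51) + 61 = 59/117.09 × 73.51 + 61 ≈ 98.04 → 98.
Tehran: row 186.51–303.60 (AQI 61–120). (120−61)·(191.67−186.51)/(303.60−186.51) + 61 = 59·5.16/117.09 + 61 ≈ 63.60 → 64.
AQIs: Salt Lake City=411, Ulaanbaatar=208, Kathmandu=149, Pittsburgh=98, Tehran=64. Sum = 411 + 208 + 149 + 98 + 64 = 930.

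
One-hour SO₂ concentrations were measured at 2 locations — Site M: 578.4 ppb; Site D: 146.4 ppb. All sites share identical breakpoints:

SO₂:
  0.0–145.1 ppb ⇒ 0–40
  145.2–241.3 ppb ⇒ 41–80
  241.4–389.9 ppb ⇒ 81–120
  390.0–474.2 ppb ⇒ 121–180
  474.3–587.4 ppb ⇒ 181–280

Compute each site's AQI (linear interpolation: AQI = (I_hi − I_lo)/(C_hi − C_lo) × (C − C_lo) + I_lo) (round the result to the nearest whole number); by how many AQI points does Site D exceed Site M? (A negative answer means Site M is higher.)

Site M: 578.4 lies in 474.3–587.4, so I_lo=181, I_hi=280, C_lo=474.3, C_hi=587.4.
(280−181)/(587.4−474.3) × (578.4−474.3) + 181 = 99/113.1 × 104.1 + 181 ≈ 272.12 → 272.
Site D 146.4: bracket 145.2–241.3 → index 41–80; slope 39/96.1, offset 1.2.
AQI = 41 + 39/96.1·1.2 ≈ 41.49 ⇒ 41.
AQIs: Site M=272, Site D=41. Site D (41) − Site M (272) = -231.

-231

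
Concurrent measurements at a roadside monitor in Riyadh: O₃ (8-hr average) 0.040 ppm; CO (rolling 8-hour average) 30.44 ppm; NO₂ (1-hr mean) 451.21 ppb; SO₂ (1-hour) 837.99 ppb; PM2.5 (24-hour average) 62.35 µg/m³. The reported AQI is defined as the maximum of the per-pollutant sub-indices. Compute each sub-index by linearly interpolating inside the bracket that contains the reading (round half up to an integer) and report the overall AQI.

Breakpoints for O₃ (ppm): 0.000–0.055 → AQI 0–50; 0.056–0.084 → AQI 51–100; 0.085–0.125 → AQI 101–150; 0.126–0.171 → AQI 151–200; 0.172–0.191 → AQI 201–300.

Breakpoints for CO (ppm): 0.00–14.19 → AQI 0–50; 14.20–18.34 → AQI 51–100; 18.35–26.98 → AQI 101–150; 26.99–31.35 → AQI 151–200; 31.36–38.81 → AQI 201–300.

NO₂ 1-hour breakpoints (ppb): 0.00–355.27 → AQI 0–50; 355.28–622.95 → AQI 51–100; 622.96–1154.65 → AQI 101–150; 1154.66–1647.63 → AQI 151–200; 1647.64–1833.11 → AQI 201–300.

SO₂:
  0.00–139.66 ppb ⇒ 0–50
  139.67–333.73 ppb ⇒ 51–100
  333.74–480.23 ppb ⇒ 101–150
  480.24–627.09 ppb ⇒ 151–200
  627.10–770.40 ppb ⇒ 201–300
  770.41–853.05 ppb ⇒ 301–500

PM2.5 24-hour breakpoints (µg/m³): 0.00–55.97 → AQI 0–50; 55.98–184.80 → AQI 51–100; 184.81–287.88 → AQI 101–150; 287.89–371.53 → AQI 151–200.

O₃: row 0.000–0.055 (AQI 0–50). (50−0)·(0.040−0.000)/(0.055−0.000) + 0 = 50·0.040/0.055 + 0 ≈ 36.36 → 36.
CO: 30.44 lies in 26.99–31.35, so I_lo=151, I_hi=200, C_lo=26.99, C_hi=31.35.
(200−151)/(31.35−26.99) × (30.44−26.99) + 151 = 49/4.36 × 3.45 + 151 ≈ 189.77 → 190.
NO₂: row 355.28–622.95 (AQI 51–100). (100−51)·(451.21−355.28)/(622.95−355.28) + 51 = 49·95.93/267.67 + 51 ≈ 68.56 → 69.
SO₂: 837.99 lies in 770.41–853.05, so I_lo=301, I_hi=500, C_lo=770.41, C_hi=853.05.
(500−301)/(853.05−770.41) × (837.99−770.41) + 301 = 199/82.64 × 67.58 + 301 ≈ 463.73 → 464.
PM2.5 62.35: bracket 55.98–184.80 → index 51–100; slope 49/128.82, offset 6.37.
AQI = 51 + 49/128.82·6.37 ≈ 53.42 ⇒ 53.
Sub-indices: O₃→36, CO→190, NO₂→69, SO₂→464, PM2.5→53. Overall AQI = max = 464; dominant pollutant is SO₂.
AQI 464: Hazardous.

464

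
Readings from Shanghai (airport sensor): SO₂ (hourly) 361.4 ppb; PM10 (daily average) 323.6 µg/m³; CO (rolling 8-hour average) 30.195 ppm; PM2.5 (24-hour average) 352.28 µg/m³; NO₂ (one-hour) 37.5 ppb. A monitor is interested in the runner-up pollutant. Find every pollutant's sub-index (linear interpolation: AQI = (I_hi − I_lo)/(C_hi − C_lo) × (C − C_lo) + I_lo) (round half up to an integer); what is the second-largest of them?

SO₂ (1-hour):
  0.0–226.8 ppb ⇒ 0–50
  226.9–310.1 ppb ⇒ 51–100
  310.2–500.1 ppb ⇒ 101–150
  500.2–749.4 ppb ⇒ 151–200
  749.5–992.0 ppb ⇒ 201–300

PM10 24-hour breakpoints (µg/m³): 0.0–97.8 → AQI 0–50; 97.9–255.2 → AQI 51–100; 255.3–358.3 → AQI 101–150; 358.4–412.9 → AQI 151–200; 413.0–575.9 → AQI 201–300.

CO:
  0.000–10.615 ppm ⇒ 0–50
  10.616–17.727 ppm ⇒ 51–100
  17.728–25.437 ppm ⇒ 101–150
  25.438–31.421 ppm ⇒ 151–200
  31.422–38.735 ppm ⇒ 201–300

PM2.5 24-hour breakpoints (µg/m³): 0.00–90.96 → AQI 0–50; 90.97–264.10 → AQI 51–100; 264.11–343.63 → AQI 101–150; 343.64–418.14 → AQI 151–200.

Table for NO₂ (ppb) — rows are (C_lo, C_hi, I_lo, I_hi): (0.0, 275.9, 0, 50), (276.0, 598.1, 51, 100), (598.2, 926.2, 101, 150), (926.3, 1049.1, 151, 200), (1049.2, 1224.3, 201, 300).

157

SO₂: 361.4 lies in 310.2–500.1, so I_lo=101, I_hi=150, C_lo=310.2, C_hi=500.1.
(150−101)/(500.1−310.2) × (361.4−310.2) + 101 = 49/189.9 × 51.2 + 101 ≈ 114.21 → 114.
PM10: 323.6 lies in 255.3–358.3, so I_lo=101, I_hi=150, C_lo=255.3, C_hi=358.3.
(150−101)/(358.3−255.3) × (323.6−255.3) + 101 = 49/103.0 × 68.3 + 101 ≈ 133.49 → 133.
CO: 30.195 lies in 25.438–31.421, so I_lo=151, I_hi=200, C_lo=25.438, C_hi=31.421.
(200−151)/(31.421−25.438) × (30.195−25.438) + 151 = 49/5.983 × 4.757 + 151 ≈ 189.96 → 190.
PM2.5 352.28: bracket 343.64–418.14 → index 151–200; slope 49/74.50, offset 8.64.
AQI = 151 + 49/74.50·8.64 ≈ 156.68 ⇒ 157.
NO₂: 37.5 ∈ [0.0, 275.9] ↔ index [0, 50].
0 + (37.5−0.0)·(50−0)/(275.9−0.0) = 0 + 37.5·50/275.9 ≈ 6.80, so AQI = 7.
Sub-indices: SO₂→114, PM10→133, CO→190, PM2.5→157, NO₂→7. Ranked high→low: 190, 157, 133, 114, 7. Second-highest sub-index = 157.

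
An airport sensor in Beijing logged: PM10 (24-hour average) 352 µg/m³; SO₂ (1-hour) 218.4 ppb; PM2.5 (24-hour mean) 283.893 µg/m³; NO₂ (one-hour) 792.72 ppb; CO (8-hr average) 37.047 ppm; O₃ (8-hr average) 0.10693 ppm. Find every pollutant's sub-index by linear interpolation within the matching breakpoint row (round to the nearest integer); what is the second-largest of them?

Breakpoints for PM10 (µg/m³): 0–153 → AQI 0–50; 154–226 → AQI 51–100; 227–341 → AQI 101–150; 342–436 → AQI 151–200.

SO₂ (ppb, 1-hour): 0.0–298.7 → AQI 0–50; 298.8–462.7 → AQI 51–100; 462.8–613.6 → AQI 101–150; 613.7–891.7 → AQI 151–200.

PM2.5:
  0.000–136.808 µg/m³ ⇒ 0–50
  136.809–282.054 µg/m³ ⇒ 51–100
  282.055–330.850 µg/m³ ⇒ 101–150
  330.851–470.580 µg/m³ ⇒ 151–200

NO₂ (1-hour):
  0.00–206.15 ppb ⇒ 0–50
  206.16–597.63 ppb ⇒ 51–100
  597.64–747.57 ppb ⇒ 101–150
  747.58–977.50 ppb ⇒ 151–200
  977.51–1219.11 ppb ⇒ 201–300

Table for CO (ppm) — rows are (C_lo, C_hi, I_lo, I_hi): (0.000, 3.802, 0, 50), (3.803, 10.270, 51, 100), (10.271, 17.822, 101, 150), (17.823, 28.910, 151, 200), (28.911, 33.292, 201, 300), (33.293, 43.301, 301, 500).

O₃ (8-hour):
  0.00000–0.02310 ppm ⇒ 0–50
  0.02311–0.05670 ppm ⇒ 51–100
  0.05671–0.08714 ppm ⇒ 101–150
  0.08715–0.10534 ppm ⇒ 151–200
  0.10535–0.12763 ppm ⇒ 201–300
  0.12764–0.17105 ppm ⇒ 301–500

208

PM10: 352 ∈ [342, 436] ↔ index [151, 200].
151 + (352−342)·(200−151)/(436−342) = 151 + 10·49/94 ≈ 156.21, so AQI = 156.
SO₂ 218.4: bracket 0.0–298.7 → index 0–50; slope 50/298.7, offset 218.4.
AQI = 0 + 50/298.7·218.4 ≈ 36.56 ⇒ 37.
PM2.5: 283.893 ∈ [282.055, 330.850] ↔ index [101, 150].
101 + (283.893−282.055)·(150−101)/(330.850−282.055) = 101 + 1.838·49/48.795 ≈ 102.85, so AQI = 103.
NO₂: 792.72 ∈ [747.58, 977.50] ↔ index [151, 200].
151 + (792.72−747.58)·(200−151)/(977.50−747.58) = 151 + 45.14·49/229.92 ≈ 160.62, so AQI = 161.
CO 37.047: bracket 33.293–43.301 → index 301–500; slope 199/10.008, offset 3.754.
AQI = 301 + 199/10.008·3.754 ≈ 375.64 ⇒ 376.
O₃: 0.10693 lies in 0.10535–0.12763, so I_lo=201, I_hi=300, C_lo=0.10535, C_hi=0.12763.
(300−201)/(0.12763−0.10535) × (0.10693−0.10535) + 201 = 99/0.02228 × 0.00158 + 201 ≈ 208.02 → 208.
Sub-indices: PM10→156, SO₂→37, PM2.5→103, NO₂→161, CO→376, O₃→208. Ranked high→low: 376, 208, 161, 156, 103, 37. Second-highest sub-index = 208.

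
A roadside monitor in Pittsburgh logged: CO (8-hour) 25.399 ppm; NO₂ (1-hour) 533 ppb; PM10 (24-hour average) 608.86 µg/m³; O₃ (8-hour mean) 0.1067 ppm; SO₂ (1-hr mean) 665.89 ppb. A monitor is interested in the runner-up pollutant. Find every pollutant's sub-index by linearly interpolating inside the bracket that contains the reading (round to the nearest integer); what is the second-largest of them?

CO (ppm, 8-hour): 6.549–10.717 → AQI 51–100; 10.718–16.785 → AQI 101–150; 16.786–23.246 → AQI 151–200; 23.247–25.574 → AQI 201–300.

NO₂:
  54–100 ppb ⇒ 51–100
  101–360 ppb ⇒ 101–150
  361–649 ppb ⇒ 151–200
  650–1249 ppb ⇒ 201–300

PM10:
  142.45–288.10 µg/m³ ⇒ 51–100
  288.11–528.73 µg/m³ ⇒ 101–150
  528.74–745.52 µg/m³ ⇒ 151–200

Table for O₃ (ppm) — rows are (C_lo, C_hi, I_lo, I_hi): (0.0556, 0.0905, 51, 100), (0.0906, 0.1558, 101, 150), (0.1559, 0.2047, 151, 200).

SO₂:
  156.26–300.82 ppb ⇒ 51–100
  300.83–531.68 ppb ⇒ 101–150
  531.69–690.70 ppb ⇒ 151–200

CO: 25.399 ∈ [23.247, 25.574] ↔ index [201, 300].
201 + (25.399−23.247)·(300−201)/(25.574−23.247) = 201 + 2.152·99/2.327 ≈ 292.55, so AQI = 293.
NO₂ 533: bracket 361–649 → index 151–200; slope 49/288, offset 172.
AQI = 151 + 49/288·172 ≈ 180.26 ⇒ 180.
PM10: 608.86 ∈ [528.74, 745.52] ↔ index [151, 200].
151 + (608.86−528.74)·(200−151)/(745.52−528.74) = 151 + 80.12·49/216.78 ≈ 169.11, so AQI = 169.
O₃ 0.1067: bracket 0.0906–0.1558 → index 101–150; slope 49/0.0652, offset 0.0161.
AQI = 101 + 49/0.0652·0.0161 ≈ 113.10 ⇒ 113.
SO₂: row 531.69–690.70 (AQI 151–200). (200−151)·(665.89−531.69)/(690.70−531.69) + 151 = 49·134.20/159.01 + 151 ≈ 192.35 → 192.
Sub-indices: CO→293, NO₂→180, PM10→169, O₃→113, SO₂→192. Ranked high→low: 293, 192, 180, 169, 113. Second-highest sub-index = 192.

192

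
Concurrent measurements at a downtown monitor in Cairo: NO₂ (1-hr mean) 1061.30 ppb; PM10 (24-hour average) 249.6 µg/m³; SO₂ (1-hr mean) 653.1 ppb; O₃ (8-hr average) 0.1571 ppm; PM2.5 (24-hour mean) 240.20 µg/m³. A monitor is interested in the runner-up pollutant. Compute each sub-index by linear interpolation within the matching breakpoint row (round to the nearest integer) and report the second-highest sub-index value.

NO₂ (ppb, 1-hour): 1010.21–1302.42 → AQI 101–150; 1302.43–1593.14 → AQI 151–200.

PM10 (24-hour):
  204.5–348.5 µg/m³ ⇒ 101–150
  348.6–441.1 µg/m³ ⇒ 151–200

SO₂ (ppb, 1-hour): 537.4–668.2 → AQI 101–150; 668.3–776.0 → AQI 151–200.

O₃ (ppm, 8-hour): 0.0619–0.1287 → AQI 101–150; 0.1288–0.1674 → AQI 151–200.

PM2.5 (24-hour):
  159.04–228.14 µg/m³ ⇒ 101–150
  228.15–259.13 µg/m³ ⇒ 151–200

170

NO₂: 1061.30 lies in 1010.21–1302.42, so I_lo=101, I_hi=150, C_lo=1010.21, C_hi=1302.42.
(150−101)/(1302.42−1010.21) × (1061.30−1010.21) + 101 = 49/292.21 × 51.09 + 101 ≈ 109.57 → 110.
PM10: row 204.5–348.5 (AQI 101–150). (150−101)·(249.6−204.5)/(348.5−204.5) + 101 = 49·45.1/144.0 + 101 ≈ 116.35 → 116.
SO₂ 653.1: bracket 537.4–668.2 → index 101–150; slope 49/130.8, offset 115.7.
AQI = 101 + 49/130.8·115.7 ≈ 144.34 ⇒ 144.
O₃ 0.1571: bracket 0.1288–0.1674 → index 151–200; slope 49/0.0386, offset 0.0283.
AQI = 151 + 49/0.0386·0.0283 ≈ 186.92 ⇒ 187.
PM2.5: 240.20 ∈ [228.15, 259.13] ↔ index [151, 200].
151 + (240.20−228.15)·(200−151)/(259.13−228.15) = 151 + 12.05·49/30.98 ≈ 170.06, so AQI = 170.
Sub-indices: NO₂→110, PM10→116, SO₂→144, O₃→187, PM2.5→170. Ranked high→low: 187, 170, 144, 116, 110. Second-highest sub-index = 170.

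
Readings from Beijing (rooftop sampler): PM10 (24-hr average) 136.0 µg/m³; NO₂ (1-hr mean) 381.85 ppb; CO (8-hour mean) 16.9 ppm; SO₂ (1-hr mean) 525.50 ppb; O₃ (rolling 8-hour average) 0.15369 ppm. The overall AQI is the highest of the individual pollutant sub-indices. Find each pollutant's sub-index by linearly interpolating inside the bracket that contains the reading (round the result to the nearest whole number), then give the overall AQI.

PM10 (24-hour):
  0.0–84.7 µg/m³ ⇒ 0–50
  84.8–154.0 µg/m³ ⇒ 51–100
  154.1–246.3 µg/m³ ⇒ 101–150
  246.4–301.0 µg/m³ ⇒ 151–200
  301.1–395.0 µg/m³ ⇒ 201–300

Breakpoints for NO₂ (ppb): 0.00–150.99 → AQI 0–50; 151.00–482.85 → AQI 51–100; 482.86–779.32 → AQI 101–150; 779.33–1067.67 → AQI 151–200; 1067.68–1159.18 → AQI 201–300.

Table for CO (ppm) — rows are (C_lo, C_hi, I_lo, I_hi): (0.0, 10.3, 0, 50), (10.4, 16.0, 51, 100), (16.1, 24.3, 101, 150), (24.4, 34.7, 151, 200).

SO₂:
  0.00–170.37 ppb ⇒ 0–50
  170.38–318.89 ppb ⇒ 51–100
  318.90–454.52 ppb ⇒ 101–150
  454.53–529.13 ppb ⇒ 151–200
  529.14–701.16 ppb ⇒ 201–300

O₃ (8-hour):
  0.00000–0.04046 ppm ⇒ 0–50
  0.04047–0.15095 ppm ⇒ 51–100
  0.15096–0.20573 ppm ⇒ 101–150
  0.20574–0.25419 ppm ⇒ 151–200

198

PM10: 136.0 ∈ [84.8, 154.0] ↔ index [51, 100].
51 + (136.0−84.8)·(100−51)/(154.0−84.8) = 51 + 51.2·49/69.2 ≈ 87.25, so AQI = 87.
NO₂: 381.85 lies in 151.00–482.85, so I_lo=51, I_hi=100, C_lo=151.00, C_hi=482.85.
(100−51)/(482.85−151.00) × (381.85−151.00) + 51 = 49/331.85 × 230.85 + 51 ≈ 85.09 → 85.
CO 16.9: bracket 16.1–24.3 → index 101–150; slope 49/8.2, offset 0.8.
AQI = 101 + 49/8.2·0.8 ≈ 105.78 ⇒ 106.
SO₂: row 454.53–529.13 (AQI 151–200). (200−151)·(525.50−454.53)/(529.13−454.53) + 151 = 49·70.97/74.60 + 151 ≈ 197.62 → 198.
O₃: row 0.15096–0.20573 (AQI 101–150). (150−101)·(0.15369−0.15096)/(0.20573−0.15096) + 101 = 49·0.00273/0.05477 + 101 ≈ 103.44 → 103.
Sub-indices: PM10→87, NO₂→85, CO→106, SO₂→198, O₃→103. Overall AQI = max = 198; dominant pollutant is SO₂.
AQI 198: Unhealthy.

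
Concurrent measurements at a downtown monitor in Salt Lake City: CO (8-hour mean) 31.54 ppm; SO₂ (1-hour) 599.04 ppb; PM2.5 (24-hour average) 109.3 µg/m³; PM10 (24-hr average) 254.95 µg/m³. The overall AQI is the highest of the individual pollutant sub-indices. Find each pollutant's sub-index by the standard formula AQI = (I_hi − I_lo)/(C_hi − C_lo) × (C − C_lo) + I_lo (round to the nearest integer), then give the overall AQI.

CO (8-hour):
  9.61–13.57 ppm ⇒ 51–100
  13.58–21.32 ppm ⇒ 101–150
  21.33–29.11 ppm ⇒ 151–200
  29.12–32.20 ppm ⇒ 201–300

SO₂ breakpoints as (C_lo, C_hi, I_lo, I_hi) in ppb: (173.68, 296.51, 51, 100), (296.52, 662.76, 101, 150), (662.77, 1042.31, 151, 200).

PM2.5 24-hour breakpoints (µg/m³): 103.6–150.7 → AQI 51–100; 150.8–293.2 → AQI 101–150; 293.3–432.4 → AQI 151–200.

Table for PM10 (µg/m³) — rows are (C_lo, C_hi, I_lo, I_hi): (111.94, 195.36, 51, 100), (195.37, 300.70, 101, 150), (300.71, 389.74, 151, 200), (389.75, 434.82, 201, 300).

CO 31.54: bracket 29.12–32.20 → index 201–300; slope 99/3.08, offset 2.42.
AQI = 201 + 99/3.08·2.42 ≈ 278.79 ⇒ 279.
SO₂: 599.04 lies in 296.52–662.76, so I_lo=101, I_hi=150, C_lo=296.52, C_hi=662.76.
(150−101)/(662.76−296.52) × (599.04−296.52) + 101 = 49/366.24 × 302.52 + 101 ≈ 141.47 → 141.
PM2.5: 109.3 lies in 103.6–150.7, so I_lo=51, I_hi=100, C_lo=103.6, C_hi=150.7.
(100−51)/(150.7−103.6) × (109.3−103.6) + 51 = 49/47.1 × 5.7 + 51 ≈ 56.93 → 57.
PM10: 254.95 ∈ [195.37, 300.70] ↔ index [101, 150].
101 + (254.95−195.37)·(150−101)/(300.70−195.37) = 101 + 59.58·49/105.33 ≈ 128.72, so AQI = 129.
Sub-indices: CO→279, SO₂→141, PM2.5→57, PM10→129. Overall AQI = max = 279; dominant pollutant is CO.
AQI 279: Very Unhealthy.

279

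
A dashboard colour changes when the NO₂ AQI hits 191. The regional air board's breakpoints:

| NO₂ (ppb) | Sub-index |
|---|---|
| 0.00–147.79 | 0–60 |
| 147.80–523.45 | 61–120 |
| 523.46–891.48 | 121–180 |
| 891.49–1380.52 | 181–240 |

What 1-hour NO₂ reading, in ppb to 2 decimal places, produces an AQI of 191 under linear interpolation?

974.38

AQI 191 lies in the 181–240 band, which corresponds to 891.49–1380.52 ppb.
C = 891.49 + (191−181)×(1380.52−891.49)/(240−181) = 891.49 + 10×489.03/59 ≈ 974.3764 ppb → 974.38 ppb to 2 dp.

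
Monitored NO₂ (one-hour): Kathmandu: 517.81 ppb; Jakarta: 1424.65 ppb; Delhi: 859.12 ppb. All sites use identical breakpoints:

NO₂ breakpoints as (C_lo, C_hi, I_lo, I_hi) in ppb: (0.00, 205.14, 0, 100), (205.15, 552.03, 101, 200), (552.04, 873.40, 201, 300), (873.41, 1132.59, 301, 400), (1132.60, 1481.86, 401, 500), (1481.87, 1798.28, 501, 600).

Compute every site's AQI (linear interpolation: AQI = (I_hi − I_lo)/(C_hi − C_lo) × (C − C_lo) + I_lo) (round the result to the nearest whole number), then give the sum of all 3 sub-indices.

970

Kathmandu 517.81: bracket 205.15–552.03 → index 101–200; slope 99/346.88, offset 312.66.
AQI = 101 + 99/346.88·312.66 ≈ 190.23 ⇒ 190.
Jakarta 1424.65: bracket 1132.60–1481.86 → index 401–500; slope 99/349.26, offset 292.05.
AQI = 401 + 99/349.26·292.05 ≈ 483.78 ⇒ 484.
Delhi: row 552.04–873.40 (AQI 201–300). (300−201)·(859.12−552.04)/(873.40−552.04) + 201 = 99·307.08/321.36 + 201 ≈ 295.60 → 296.
AQIs: Kathmandu=190, Jakarta=484, Delhi=296. Sum = 190 + 484 + 296 = 970.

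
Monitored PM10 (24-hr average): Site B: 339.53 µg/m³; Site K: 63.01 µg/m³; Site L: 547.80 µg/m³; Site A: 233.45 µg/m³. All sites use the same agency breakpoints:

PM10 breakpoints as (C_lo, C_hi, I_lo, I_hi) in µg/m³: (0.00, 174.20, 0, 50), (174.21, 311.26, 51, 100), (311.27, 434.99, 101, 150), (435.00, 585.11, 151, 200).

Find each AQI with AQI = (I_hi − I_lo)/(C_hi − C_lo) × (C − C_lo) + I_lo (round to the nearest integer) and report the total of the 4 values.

Site B: 339.53 ∈ [311.27, 434.99] ↔ index [101, 150].
101 + (339.53−311.27)·(150−101)/(434.99−311.27) = 101 + 28.26·49/123.72 ≈ 112.19, so AQI = 112.
Site K 63.01: bracket 0.00–174.20 → index 0–50; slope 50/174.20, offset 63.01.
AQI = 0 + 50/174.20·63.01 ≈ 18.09 ⇒ 18.
Site L 547.80: bracket 435.00–585.11 → index 151–200; slope 49/150.11, offset 112.80.
AQI = 151 + 49/150.11·112.80 ≈ 187.82 ⇒ 188.
Site A: 233.45 ∈ [174.21, 311.26] ↔ index [51, 100].
51 + (233.45−174.21)·(100−51)/(311.26−174.21) = 51 + 59.24·49/137.05 ≈ 72.18, so AQI = 72.
AQIs: Site B=112, Site K=18, Site L=188, Site A=72. Sum = 112 + 18 + 188 + 72 = 390.

390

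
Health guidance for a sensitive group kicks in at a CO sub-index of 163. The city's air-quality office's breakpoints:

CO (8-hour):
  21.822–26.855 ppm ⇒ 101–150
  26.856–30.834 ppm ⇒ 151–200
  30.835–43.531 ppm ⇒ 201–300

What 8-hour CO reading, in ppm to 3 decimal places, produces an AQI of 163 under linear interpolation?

AQI 163 lies in the 151–200 band, which corresponds to 26.856–30.834 ppm.
C = 26.856 + (163−151)×(30.834−26.856)/(200−151) = 26.856 + 12×3.978/49 ≈ 27.83020 ppm → 27.830 ppm to 3 dp.

27.830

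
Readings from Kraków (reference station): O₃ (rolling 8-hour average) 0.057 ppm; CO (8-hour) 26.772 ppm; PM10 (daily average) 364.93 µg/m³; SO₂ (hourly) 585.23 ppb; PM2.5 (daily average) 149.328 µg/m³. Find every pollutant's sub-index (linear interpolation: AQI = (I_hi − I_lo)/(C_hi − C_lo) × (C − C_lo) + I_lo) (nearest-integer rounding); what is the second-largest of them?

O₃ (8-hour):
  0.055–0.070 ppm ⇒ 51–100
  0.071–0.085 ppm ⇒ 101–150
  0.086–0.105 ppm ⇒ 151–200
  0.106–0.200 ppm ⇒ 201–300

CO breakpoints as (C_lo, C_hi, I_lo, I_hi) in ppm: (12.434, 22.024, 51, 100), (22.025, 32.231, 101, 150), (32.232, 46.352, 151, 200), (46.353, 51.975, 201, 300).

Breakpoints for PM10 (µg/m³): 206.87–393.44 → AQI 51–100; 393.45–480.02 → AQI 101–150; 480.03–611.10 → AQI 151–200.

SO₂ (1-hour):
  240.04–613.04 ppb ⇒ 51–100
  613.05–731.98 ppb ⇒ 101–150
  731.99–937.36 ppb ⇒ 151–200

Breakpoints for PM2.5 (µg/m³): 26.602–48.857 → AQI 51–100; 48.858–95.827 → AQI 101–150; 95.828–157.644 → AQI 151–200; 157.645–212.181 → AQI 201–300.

O₃: 0.057 lies in 0.055–0.070, so I_lo=51, I_hi=100, C_lo=0.055, C_hi=0.070.
(100−51)/(0.070−0.055) × (0.057−0.055) + 51 = 49/0.015 × 0.002 + 51 ≈ 57.53 → 58.
CO: 26.772 lies in 22.025–32.231, so I_lo=101, I_hi=150, C_lo=22.025, C_hi=32.231.
(150−101)/(32.231−22.025) × (26.772−22.025) + 101 = 49/10.206 × 4.747 + 101 ≈ 123.79 → 124.
PM10: 364.93 lies in 206.87–393.44, so I_lo=51, I_hi=100, C_lo=206.87, C_hi=393.44.
(100−51)/(393.44−206.87) × (364.93−206.87) + 51 = 49/186.57 × 158.06 + 51 ≈ 92.51 → 93.
SO₂: 585.23 lies in 240.04–613.04, so I_lo=51, I_hi=100, C_lo=240.04, C_hi=613.04.
(100−51)/(613.04−240.04) × (585.23−240.04) + 51 = 49/373.00 × 345.19 + 51 ≈ 96.35 → 96.
PM2.5: 149.328 ∈ [95.828, 157.644] ↔ index [151, 200].
151 + (149.328−95.828)·(200−151)/(157.644−95.828) = 151 + 53.500·49/61.816 ≈ 193.41, so AQI = 193.
Sub-indices: O₃→58, CO→124, PM10→93, SO₂→96, PM2.5→193. Ranked high→low: 193, 124, 96, 93, 58. Second-highest sub-index = 124.

124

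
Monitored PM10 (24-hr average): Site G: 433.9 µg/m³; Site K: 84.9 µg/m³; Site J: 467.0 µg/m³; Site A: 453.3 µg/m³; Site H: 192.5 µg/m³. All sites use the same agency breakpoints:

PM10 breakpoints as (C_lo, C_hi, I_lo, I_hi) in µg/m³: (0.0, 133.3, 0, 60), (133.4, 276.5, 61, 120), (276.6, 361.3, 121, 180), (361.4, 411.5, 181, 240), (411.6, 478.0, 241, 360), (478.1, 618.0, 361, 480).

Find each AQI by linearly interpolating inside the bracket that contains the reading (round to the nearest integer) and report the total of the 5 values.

1060

Site G: row 411.6–478.0 (AQI 241–360). (360−241)·(433.9−411.6)/(478.0−411.6) + 241 = 119·22.3/66.4 + 241 ≈ 280.97 → 281.
Site K: 84.9 ∈ [0.0, 133.3] ↔ index [0, 60].
0 + (84.9−0.0)·(60−0)/(133.3−0.0) = 0 + 84.9·60/133.3 ≈ 38.21, so AQI = 38.
Site J: 467.0 ∈ [411.6, 478.0] ↔ index [241, 360].
241 + (467.0−411.6)·(360−241)/(478.0−411.6) = 241 + 55.4·119/66.4 ≈ 340.29, so AQI = 340.
Site A 453.3: bracket 411.6–478.0 → index 241–360; slope 119/66.4, offset 41.7.
AQI = 241 + 119/66.4·41.7 ≈ 315.73 ⇒ 316.
Site H: row 133.4–276.5 (AQI 61–120). (120−61)·(192.5−133.4)/(276.5−133.4) + 61 = 59·59.1/143.1 + 61 ≈ 85.37 → 85.
AQIs: Site G=281, Site K=38, Site J=340, Site A=316, Site H=85. Sum = 281 + 38 + 340 + 316 + 85 = 1060.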